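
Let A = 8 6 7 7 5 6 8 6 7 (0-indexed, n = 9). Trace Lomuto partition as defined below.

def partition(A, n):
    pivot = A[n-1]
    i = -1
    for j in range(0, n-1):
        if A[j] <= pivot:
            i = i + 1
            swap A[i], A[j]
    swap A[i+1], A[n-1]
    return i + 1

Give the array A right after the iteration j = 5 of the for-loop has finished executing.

pivot = A[8] = 7; i = -1
j=0: A[0]=8 > 7 → no swap
j=1: A[1]=6 ≤ 7 → i=0, swap A[0],A[1] → 6 8 7 7 5 6 8 6 7
j=2: A[2]=7 ≤ 7 → i=1, swap A[1],A[2] → 6 7 8 7 5 6 8 6 7
j=3: A[3]=7 ≤ 7 → i=2, swap A[2],A[3] → 6 7 7 8 5 6 8 6 7
j=4: A[4]=5 ≤ 7 → i=3, swap A[3],A[4] → 6 7 7 5 8 6 8 6 7
j=5: A[5]=6 ≤ 7 → i=4, swap A[4],A[5] → 6 7 7 5 6 8 8 6 7
(after j=5) A = 6 7 7 5 6 8 8 6 7

6 7 7 5 6 8 8 6 7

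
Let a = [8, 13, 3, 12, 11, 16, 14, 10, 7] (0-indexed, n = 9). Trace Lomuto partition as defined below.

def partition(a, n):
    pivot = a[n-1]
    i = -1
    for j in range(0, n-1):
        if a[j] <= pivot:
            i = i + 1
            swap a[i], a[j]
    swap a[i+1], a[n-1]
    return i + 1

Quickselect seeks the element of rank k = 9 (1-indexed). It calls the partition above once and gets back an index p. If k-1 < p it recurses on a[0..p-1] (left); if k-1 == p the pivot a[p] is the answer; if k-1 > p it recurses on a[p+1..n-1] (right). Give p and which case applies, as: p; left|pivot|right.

pivot=7, i=-1
j=0: 8>7, skip
j=1: 13>7, skip
j=2: 3≤7, i=0, swap(0,2) ⇒ [3, 13, 8, 12, 11, 16, 14, 10, 7]
j=3: 12>7, skip
j=4: 11>7, skip
j=5: 16>7, skip
j=6: 14>7, skip
j=7: 10>7, skip
swap(1,8) ⇒ [3, 7, 8, 12, 11, 16, 14, 10, 13]; return 1
p = 1; k-1 = 8 > 1 ⇒ right

1; right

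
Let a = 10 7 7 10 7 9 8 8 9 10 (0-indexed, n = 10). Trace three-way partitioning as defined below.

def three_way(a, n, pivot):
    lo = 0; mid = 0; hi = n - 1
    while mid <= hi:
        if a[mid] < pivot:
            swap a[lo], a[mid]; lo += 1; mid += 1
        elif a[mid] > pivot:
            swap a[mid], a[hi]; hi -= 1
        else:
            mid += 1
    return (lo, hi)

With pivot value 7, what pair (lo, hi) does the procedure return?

pivot = 7; lo=0, mid=0, hi=9
a[mid]=10>7: swap a[0],a[9]; hi=8 → 10 7 7 10 7 9 8 8 9 10
a[mid]=10>7: swap a[0],a[8]; hi=7 → 9 7 7 10 7 9 8 8 10 10
a[mid]=9>7: swap a[0],a[7]; hi=6 → 8 7 7 10 7 9 8 9 10 10
a[mid]=8>7: swap a[0],a[6]; hi=5 → 8 7 7 10 7 9 8 9 10 10
a[mid]=8>7: swap a[0],a[5]; hi=4 → 9 7 7 10 7 8 8 9 10 10
a[mid]=9>7: swap a[0],a[4]; hi=3 → 7 7 7 10 9 8 8 9 10 10
a[mid]=7=7: mid=1
a[mid]=7=7: mid=2
a[mid]=7=7: mid=3
a[mid]=10>7: swap a[3],a[3]; hi=2 → 7 7 7 10 9 8 8 9 10 10
end: lo=0, hi=2; a = 7 7 7 10 9 8 8 9 10 10

(0, 2)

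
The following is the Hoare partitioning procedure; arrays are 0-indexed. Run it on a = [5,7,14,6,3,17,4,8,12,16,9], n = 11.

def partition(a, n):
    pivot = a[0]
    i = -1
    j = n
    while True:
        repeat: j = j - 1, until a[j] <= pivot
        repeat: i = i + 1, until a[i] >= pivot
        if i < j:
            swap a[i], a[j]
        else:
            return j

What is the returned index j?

1

pivot = a[0] = 5; i = -1, j = 11
j→6 (a[6]=4≤5), i→0 (a[0]=5≥5); i<j, swap → [4,7,14,6,3,17,5,8,12,16,9]
j→4 (a[4]=3≤5), i→1 (a[1]=7≥5); i<j, swap → [4,3,14,6,7,17,5,8,12,16,9]
j→1, i→2; i≥j, return j=1. a = [4,3,14,6,7,17,5,8,12,16,9]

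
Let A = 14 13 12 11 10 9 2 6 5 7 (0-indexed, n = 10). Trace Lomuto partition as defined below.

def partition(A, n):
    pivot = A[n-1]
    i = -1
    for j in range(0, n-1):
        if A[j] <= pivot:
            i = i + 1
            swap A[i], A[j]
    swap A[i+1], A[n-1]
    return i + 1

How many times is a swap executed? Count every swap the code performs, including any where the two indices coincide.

4

pivot = A[9] = 7; i = -1
j=0: A[0]=14 > 7 → no swap
j=1: A[1]=13 > 7 → no swap
j=2: A[2]=12 > 7 → no swap
j=3: A[3]=11 > 7 → no swap
j=4: A[4]=10 > 7 → no swap
j=5: A[5]=9 > 7 → no swap
j=6: A[6]=2 ≤ 7 → i=0, swap A[0],A[6] → 2 13 12 11 10 9 14 6 5 7
j=7: A[7]=6 ≤ 7 → i=1, swap A[1],A[7] → 2 6 12 11 10 9 14 13 5 7
j=8: A[8]=5 ≤ 7 → i=2, swap A[2],A[8] → 2 6 5 11 10 9 14 13 12 7
final swap A[3],A[9] → 2 6 5 7 10 9 14 13 12 11; return 3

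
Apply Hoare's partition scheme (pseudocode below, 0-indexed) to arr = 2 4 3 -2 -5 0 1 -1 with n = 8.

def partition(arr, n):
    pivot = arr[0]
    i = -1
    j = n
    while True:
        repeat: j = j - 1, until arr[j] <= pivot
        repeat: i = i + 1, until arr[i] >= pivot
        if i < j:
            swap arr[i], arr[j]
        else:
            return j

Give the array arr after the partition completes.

-1 1 0 -2 -5 3 4 2

pivot=2
j stops at 7 (-1), i stops at 0 (2); swap ⇒ -1 4 3 -2 -5 0 1 2
j stops at 6 (1), i stops at 1 (4); swap ⇒ -1 1 3 -2 -5 0 4 2
j stops at 5 (0), i stops at 2 (3); swap ⇒ -1 1 0 -2 -5 3 4 2
j stops at 4, i stops at 5; i≥j ⇒ return 4. arr=-1 1 0 -2 -5 3 4 2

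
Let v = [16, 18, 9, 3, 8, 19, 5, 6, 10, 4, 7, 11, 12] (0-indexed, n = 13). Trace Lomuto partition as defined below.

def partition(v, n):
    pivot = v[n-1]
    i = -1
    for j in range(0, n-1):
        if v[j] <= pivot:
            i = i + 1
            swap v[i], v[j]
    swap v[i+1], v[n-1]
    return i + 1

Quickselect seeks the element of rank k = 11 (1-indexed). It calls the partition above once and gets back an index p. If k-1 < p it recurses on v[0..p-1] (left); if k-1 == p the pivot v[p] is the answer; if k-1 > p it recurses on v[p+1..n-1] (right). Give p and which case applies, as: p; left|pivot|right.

pivot=12, i=-1
j=0: 16>12, skip
j=1: 18>12, skip
j=2: 9≤12, i=0, swap(0,2) ⇒ [9, 18, 16, 3, 8, 19, 5, 6, 10, 4, 7, 11, 12]
j=3: 3≤12, i=1, swap(1,3) ⇒ [9, 3, 16, 18, 8, 19, 5, 6, 10, 4, 7, 11, 12]
j=4: 8≤12, i=2, swap(2,4) ⇒ [9, 3, 8, 18, 16, 19, 5, 6, 10, 4, 7, 11, 12]
j=5: 19>12, skip
j=6: 5≤12, i=3, swap(3,6) ⇒ [9, 3, 8, 5, 16, 19, 18, 6, 10, 4, 7, 11, 12]
j=7: 6≤12, i=4, swap(4,7) ⇒ [9, 3, 8, 5, 6, 19, 18, 16, 10, 4, 7, 11, 12]
j=8: 10≤12, i=5, swap(5,8) ⇒ [9, 3, 8, 5, 6, 10, 18, 16, 19, 4, 7, 11, 12]
j=9: 4≤12, i=6, swap(6,9) ⇒ [9, 3, 8, 5, 6, 10, 4, 16, 19, 18, 7, 11, 12]
j=10: 7≤12, i=7, swap(7,10) ⇒ [9, 3, 8, 5, 6, 10, 4, 7, 19, 18, 16, 11, 12]
j=11: 11≤12, i=8, swap(8,11) ⇒ [9, 3, 8, 5, 6, 10, 4, 7, 11, 18, 16, 19, 12]
swap(9,12) ⇒ [9, 3, 8, 5, 6, 10, 4, 7, 11, 12, 16, 19, 18]; return 9
p = 9; k-1 = 10 > 9 ⇒ right

9; right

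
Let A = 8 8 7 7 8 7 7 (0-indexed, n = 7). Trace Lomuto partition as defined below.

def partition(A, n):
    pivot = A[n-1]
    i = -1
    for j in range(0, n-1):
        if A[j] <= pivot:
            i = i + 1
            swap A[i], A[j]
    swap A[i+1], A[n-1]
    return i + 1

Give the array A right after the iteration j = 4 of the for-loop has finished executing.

7 7 8 8 8 7 7

pivot=7, i=-1
j=0: 8>7, skip
j=1: 8>7, skip
j=2: 7≤7, i=0, swap(0,2) ⇒ 7 8 8 7 8 7 7
j=3: 7≤7, i=1, swap(1,3) ⇒ 7 7 8 8 8 7 7
j=4: 8>7, skip
(after j=4) A = 7 7 8 8 8 7 7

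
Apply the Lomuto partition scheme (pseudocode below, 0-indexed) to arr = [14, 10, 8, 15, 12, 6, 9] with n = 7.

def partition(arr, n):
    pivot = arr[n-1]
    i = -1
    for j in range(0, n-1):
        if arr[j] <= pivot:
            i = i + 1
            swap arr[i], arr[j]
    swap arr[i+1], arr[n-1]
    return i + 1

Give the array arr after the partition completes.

[8, 6, 9, 15, 12, 10, 14]

pivot = arr[6] = 9; i = -1
j=0: arr[0]=14 > 9 → no swap
j=1: arr[1]=10 > 9 → no swap
j=2: arr[2]=8 ≤ 9 → i=0, swap arr[0],arr[2] → [8, 10, 14, 15, 12, 6, 9]
j=3: arr[3]=15 > 9 → no swap
j=4: arr[4]=12 > 9 → no swap
j=5: arr[5]=6 ≤ 9 → i=1, swap arr[1],arr[5] → [8, 6, 14, 15, 12, 10, 9]
final swap arr[2],arr[6] → [8, 6, 9, 15, 12, 10, 14]; return 2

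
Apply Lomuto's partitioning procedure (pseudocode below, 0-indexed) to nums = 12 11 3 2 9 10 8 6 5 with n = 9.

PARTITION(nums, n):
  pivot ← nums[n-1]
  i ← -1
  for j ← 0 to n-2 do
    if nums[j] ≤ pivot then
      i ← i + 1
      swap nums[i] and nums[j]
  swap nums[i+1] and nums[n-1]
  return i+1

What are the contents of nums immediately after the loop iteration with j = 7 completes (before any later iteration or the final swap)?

3 2 12 11 9 10 8 6 5

pivot = nums[8] = 5; i = -1
j=0: nums[0]=12 > 5 → no swap
j=1: nums[1]=11 > 5 → no swap
j=2: nums[2]=3 ≤ 5 → i=0, swap nums[0],nums[2] → 3 11 12 2 9 10 8 6 5
j=3: nums[3]=2 ≤ 5 → i=1, swap nums[1],nums[3] → 3 2 12 11 9 10 8 6 5
j=4: nums[4]=9 > 5 → no swap
j=5: nums[5]=10 > 5 → no swap
j=6: nums[6]=8 > 5 → no swap
j=7: nums[7]=6 > 5 → no swap
(after j=7) nums = 3 2 12 11 9 10 8 6 5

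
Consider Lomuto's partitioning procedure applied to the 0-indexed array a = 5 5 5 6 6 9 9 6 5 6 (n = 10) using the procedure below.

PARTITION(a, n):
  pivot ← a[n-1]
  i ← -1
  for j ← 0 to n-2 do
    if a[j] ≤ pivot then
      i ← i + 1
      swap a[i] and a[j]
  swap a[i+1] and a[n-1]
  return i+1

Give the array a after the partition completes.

5 5 5 6 6 6 5 6 9 9

pivot=6, i=-1
j=0: 5≤6, i=0, swap(0,0) ⇒ 5 5 5 6 6 9 9 6 5 6
j=1: 5≤6, i=1, swap(1,1) ⇒ 5 5 5 6 6 9 9 6 5 6
j=2: 5≤6, i=2, swap(2,2) ⇒ 5 5 5 6 6 9 9 6 5 6
j=3: 6≤6, i=3, swap(3,3) ⇒ 5 5 5 6 6 9 9 6 5 6
j=4: 6≤6, i=4, swap(4,4) ⇒ 5 5 5 6 6 9 9 6 5 6
j=5: 9>6, skip
j=6: 9>6, skip
j=7: 6≤6, i=5, swap(5,7) ⇒ 5 5 5 6 6 6 9 9 5 6
j=8: 5≤6, i=6, swap(6,8) ⇒ 5 5 5 6 6 6 5 9 9 6
swap(7,9) ⇒ 5 5 5 6 6 6 5 6 9 9; return 7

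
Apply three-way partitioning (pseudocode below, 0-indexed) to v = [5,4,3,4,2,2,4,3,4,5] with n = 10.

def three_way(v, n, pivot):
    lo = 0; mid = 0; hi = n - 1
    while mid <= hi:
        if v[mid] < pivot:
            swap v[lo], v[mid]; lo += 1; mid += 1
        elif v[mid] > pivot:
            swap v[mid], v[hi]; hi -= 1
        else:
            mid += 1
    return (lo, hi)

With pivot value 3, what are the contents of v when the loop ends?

[2,2,3,3,4,4,4,4,5,5]

pivot = 3; lo=0, mid=0, hi=9
v[mid]=5>3: swap v[0],v[9]; hi=8 → [5,4,3,4,2,2,4,3,4,5]
v[mid]=5>3: swap v[0],v[8]; hi=7 → [4,4,3,4,2,2,4,3,5,5]
v[mid]=4>3: swap v[0],v[7]; hi=6 → [3,4,3,4,2,2,4,4,5,5]
v[mid]=3=3: mid=1
v[mid]=4>3: swap v[1],v[6]; hi=5 → [3,4,3,4,2,2,4,4,5,5]
v[mid]=4>3: swap v[1],v[5]; hi=4 → [3,2,3,4,2,4,4,4,5,5]
v[mid]=2<3: swap v[0],v[1]; lo=1,mid=2 → [2,3,3,4,2,4,4,4,5,5]
v[mid]=3=3: mid=3
v[mid]=4>3: swap v[3],v[4]; hi=3 → [2,3,3,2,4,4,4,4,5,5]
v[mid]=2<3: swap v[1],v[3]; lo=2,mid=4 → [2,2,3,3,4,4,4,4,5,5]
end: lo=2, hi=3; v = [2,2,3,3,4,4,4,4,5,5]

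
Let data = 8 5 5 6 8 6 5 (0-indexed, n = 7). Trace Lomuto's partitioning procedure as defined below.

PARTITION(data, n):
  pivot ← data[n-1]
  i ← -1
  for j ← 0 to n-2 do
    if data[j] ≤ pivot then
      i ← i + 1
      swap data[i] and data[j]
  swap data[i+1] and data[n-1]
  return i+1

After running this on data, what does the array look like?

5 5 5 6 8 6 8

pivot = data[6] = 5; i = -1
j=0: data[0]=8 > 5 → no swap
j=1: data[1]=5 ≤ 5 → i=0, swap data[0],data[1] → 5 8 5 6 8 6 5
j=2: data[2]=5 ≤ 5 → i=1, swap data[1],data[2] → 5 5 8 6 8 6 5
j=3: data[3]=6 > 5 → no swap
j=4: data[4]=8 > 5 → no swap
j=5: data[5]=6 > 5 → no swap
final swap data[2],data[6] → 5 5 5 6 8 6 8; return 2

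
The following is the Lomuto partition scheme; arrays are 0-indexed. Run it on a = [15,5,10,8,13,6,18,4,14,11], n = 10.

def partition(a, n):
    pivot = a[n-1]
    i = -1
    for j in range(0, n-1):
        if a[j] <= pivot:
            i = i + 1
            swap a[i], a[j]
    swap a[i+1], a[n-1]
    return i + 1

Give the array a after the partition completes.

pivot = a[9] = 11; i = -1
j=0: a[0]=15 > 11 → no swap
j=1: a[1]=5 ≤ 11 → i=0, swap a[0],a[1] → [5,15,10,8,13,6,18,4,14,11]
j=2: a[2]=10 ≤ 11 → i=1, swap a[1],a[2] → [5,10,15,8,13,6,18,4,14,11]
j=3: a[3]=8 ≤ 11 → i=2, swap a[2],a[3] → [5,10,8,15,13,6,18,4,14,11]
j=4: a[4]=13 > 11 → no swap
j=5: a[5]=6 ≤ 11 → i=3, swap a[3],a[5] → [5,10,8,6,13,15,18,4,14,11]
j=6: a[6]=18 > 11 → no swap
j=7: a[7]=4 ≤ 11 → i=4, swap a[4],a[7] → [5,10,8,6,4,15,18,13,14,11]
j=8: a[8]=14 > 11 → no swap
final swap a[5],a[9] → [5,10,8,6,4,11,18,13,14,15]; return 5

[5,10,8,6,4,11,18,13,14,15]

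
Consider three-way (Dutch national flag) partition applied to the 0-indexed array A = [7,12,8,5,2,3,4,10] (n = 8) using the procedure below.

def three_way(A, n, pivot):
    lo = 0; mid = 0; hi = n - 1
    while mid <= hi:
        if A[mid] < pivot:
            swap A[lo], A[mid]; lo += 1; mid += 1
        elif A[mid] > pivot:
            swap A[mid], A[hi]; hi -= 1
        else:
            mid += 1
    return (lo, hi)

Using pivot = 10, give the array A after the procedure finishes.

[7,8,5,2,3,4,10,12]

pivot = 10; lo=0, mid=0, hi=7
A[mid]=7<10: swap A[0],A[0]; lo=1,mid=1 → [7,12,8,5,2,3,4,10]
A[mid]=12>10: swap A[1],A[7]; hi=6 → [7,10,8,5,2,3,4,12]
A[mid]=10=10: mid=2
A[mid]=8<10: swap A[1],A[2]; lo=2,mid=3 → [7,8,10,5,2,3,4,12]
A[mid]=5<10: swap A[2],A[3]; lo=3,mid=4 → [7,8,5,10,2,3,4,12]
A[mid]=2<10: swap A[3],A[4]; lo=4,mid=5 → [7,8,5,2,10,3,4,12]
A[mid]=3<10: swap A[4],A[5]; lo=5,mid=6 → [7,8,5,2,3,10,4,12]
A[mid]=4<10: swap A[5],A[6]; lo=6,mid=7 → [7,8,5,2,3,4,10,12]
end: lo=6, hi=6; A = [7,8,5,2,3,4,10,12]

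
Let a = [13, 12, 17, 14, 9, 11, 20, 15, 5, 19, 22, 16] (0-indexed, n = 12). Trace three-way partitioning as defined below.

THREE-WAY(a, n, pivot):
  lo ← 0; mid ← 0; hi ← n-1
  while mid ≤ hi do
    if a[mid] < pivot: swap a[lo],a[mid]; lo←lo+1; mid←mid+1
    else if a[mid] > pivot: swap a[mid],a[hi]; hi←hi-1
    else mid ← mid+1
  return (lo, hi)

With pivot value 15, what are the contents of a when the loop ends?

[13, 12, 5, 14, 9, 11, 15, 20, 19, 22, 16, 17]

lo=0 mid=0 hi=11
13<15: swap(0,0), lo=1 mid=1 ⇒ [13, 12, 17, 14, 9, 11, 20, 15, 5, 19, 22, 16]
12<15: swap(1,1), lo=2 mid=2 ⇒ [13, 12, 17, 14, 9, 11, 20, 15, 5, 19, 22, 16]
17>15: swap(2,11), hi=10 ⇒ [13, 12, 16, 14, 9, 11, 20, 15, 5, 19, 22, 17]
16>15: swap(2,10), hi=9 ⇒ [13, 12, 22, 14, 9, 11, 20, 15, 5, 19, 16, 17]
22>15: swap(2,9), hi=8 ⇒ [13, 12, 19, 14, 9, 11, 20, 15, 5, 22, 16, 17]
19>15: swap(2,8), hi=7 ⇒ [13, 12, 5, 14, 9, 11, 20, 15, 19, 22, 16, 17]
5<15: swap(2,2), lo=3 mid=3 ⇒ [13, 12, 5, 14, 9, 11, 20, 15, 19, 22, 16, 17]
14<15: swap(3,3), lo=4 mid=4 ⇒ [13, 12, 5, 14, 9, 11, 20, 15, 19, 22, 16, 17]
9<15: swap(4,4), lo=5 mid=5 ⇒ [13, 12, 5, 14, 9, 11, 20, 15, 19, 22, 16, 17]
11<15: swap(5,5), lo=6 mid=6 ⇒ [13, 12, 5, 14, 9, 11, 20, 15, 19, 22, 16, 17]
20>15: swap(6,7), hi=6 ⇒ [13, 12, 5, 14, 9, 11, 15, 20, 19, 22, 16, 17]
15=15: mid=7
done. lo=6 hi=6; a=[13, 12, 5, 14, 9, 11, 15, 20, 19, 22, 16, 17]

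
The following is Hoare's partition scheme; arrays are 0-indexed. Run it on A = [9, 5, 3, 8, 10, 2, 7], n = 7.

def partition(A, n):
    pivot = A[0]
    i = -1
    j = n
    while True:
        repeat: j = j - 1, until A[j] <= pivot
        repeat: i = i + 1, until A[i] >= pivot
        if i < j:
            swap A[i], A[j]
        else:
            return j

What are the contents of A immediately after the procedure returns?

[7, 5, 3, 8, 2, 10, 9]

pivot=9
j stops at 6 (7), i stops at 0 (9); swap ⇒ [7, 5, 3, 8, 10, 2, 9]
j stops at 5 (2), i stops at 4 (10); swap ⇒ [7, 5, 3, 8, 2, 10, 9]
j stops at 4, i stops at 5; i≥j ⇒ return 4. A=[7, 5, 3, 8, 2, 10, 9]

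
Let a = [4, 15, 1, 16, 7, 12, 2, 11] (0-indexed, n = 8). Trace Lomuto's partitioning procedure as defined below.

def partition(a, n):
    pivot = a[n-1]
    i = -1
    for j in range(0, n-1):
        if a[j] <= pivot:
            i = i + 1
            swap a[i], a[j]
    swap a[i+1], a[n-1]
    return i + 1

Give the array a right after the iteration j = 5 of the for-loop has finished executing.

[4, 1, 7, 16, 15, 12, 2, 11]

pivot=11, i=-1
j=0: 4≤11, i=0, swap(0,0) ⇒ [4, 15, 1, 16, 7, 12, 2, 11]
j=1: 15>11, skip
j=2: 1≤11, i=1, swap(1,2) ⇒ [4, 1, 15, 16, 7, 12, 2, 11]
j=3: 16>11, skip
j=4: 7≤11, i=2, swap(2,4) ⇒ [4, 1, 7, 16, 15, 12, 2, 11]
j=5: 12>11, skip
(after j=5) a = [4, 1, 7, 16, 15, 12, 2, 11]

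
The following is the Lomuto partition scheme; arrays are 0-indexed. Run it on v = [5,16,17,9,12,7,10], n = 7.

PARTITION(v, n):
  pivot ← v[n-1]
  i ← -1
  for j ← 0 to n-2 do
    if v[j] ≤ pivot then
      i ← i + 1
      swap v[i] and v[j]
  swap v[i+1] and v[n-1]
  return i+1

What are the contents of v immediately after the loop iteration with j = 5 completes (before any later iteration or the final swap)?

[5,9,7,16,12,17,10]

pivot = v[6] = 10; i = -1
j=0: v[0]=5 ≤ 10 → i=0, swap v[0],v[0] (no change) → [5,16,17,9,12,7,10]
j=1: v[1]=16 > 10 → no swap
j=2: v[2]=17 > 10 → no swap
j=3: v[3]=9 ≤ 10 → i=1, swap v[1],v[3] → [5,9,17,16,12,7,10]
j=4: v[4]=12 > 10 → no swap
j=5: v[5]=7 ≤ 10 → i=2, swap v[2],v[5] → [5,9,7,16,12,17,10]
(after j=5) v = [5,9,7,16,12,17,10]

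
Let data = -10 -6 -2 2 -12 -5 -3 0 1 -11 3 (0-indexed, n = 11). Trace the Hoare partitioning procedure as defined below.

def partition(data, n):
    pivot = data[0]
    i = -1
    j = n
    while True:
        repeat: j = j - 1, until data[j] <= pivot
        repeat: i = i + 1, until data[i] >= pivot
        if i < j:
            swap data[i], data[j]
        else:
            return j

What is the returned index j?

1

pivot=-10
j stops at 9 (-11), i stops at 0 (-10); swap ⇒ -11 -6 -2 2 -12 -5 -3 0 1 -10 3
j stops at 4 (-12), i stops at 1 (-6); swap ⇒ -11 -12 -2 2 -6 -5 -3 0 1 -10 3
j stops at 1, i stops at 2; i≥j ⇒ return 1. data=-11 -12 -2 2 -6 -5 -3 0 1 -10 3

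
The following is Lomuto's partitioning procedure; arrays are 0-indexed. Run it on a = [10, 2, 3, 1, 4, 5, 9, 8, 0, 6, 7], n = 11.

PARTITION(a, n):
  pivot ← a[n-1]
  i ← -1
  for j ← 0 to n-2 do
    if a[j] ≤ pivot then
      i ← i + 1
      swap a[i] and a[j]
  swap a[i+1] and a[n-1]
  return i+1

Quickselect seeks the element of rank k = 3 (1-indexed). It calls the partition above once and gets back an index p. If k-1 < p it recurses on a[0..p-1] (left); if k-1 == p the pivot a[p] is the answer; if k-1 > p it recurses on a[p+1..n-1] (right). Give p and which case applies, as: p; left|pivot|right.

7; left

pivot=7, i=-1
j=0: 10>7, skip
j=1: 2≤7, i=0, swap(0,1) ⇒ [2, 10, 3, 1, 4, 5, 9, 8, 0, 6, 7]
j=2: 3≤7, i=1, swap(1,2) ⇒ [2, 3, 10, 1, 4, 5, 9, 8, 0, 6, 7]
j=3: 1≤7, i=2, swap(2,3) ⇒ [2, 3, 1, 10, 4, 5, 9, 8, 0, 6, 7]
j=4: 4≤7, i=3, swap(3,4) ⇒ [2, 3, 1, 4, 10, 5, 9, 8, 0, 6, 7]
j=5: 5≤7, i=4, swap(4,5) ⇒ [2, 3, 1, 4, 5, 10, 9, 8, 0, 6, 7]
j=6: 9>7, skip
j=7: 8>7, skip
j=8: 0≤7, i=5, swap(5,8) ⇒ [2, 3, 1, 4, 5, 0, 9, 8, 10, 6, 7]
j=9: 6≤7, i=6, swap(6,9) ⇒ [2, 3, 1, 4, 5, 0, 6, 8, 10, 9, 7]
swap(7,10) ⇒ [2, 3, 1, 4, 5, 0, 6, 7, 10, 9, 8]; return 7
p = 7; k-1 = 2 < 7 ⇒ left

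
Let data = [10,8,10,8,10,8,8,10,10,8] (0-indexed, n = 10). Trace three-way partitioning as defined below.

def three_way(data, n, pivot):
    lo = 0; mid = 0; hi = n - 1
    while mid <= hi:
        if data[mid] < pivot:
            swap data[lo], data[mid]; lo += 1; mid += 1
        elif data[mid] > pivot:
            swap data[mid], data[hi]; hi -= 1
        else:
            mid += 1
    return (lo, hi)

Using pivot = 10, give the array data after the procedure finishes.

lo=0 mid=0 hi=9
10=10: mid=1
8<10: swap(0,1), lo=1 mid=2 ⇒ [8,10,10,8,10,8,8,10,10,8]
10=10: mid=3
8<10: swap(1,3), lo=2 mid=4 ⇒ [8,8,10,10,10,8,8,10,10,8]
10=10: mid=5
8<10: swap(2,5), lo=3 mid=6 ⇒ [8,8,8,10,10,10,8,10,10,8]
8<10: swap(3,6), lo=4 mid=7 ⇒ [8,8,8,8,10,10,10,10,10,8]
10=10: mid=8
10=10: mid=9
8<10: swap(4,9), lo=5 mid=10 ⇒ [8,8,8,8,8,10,10,10,10,10]
done. lo=5 hi=9; data=[8,8,8,8,8,10,10,10,10,10]

[8,8,8,8,8,10,10,10,10,10]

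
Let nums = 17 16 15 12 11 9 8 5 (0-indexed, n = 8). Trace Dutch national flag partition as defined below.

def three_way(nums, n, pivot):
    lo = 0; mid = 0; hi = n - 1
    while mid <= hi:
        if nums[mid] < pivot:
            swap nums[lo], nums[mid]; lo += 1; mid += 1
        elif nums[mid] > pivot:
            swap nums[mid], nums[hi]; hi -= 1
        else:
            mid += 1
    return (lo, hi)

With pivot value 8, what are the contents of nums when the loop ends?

lo=0 mid=0 hi=7
17>8: swap(0,7), hi=6 ⇒ 5 16 15 12 11 9 8 17
5<8: swap(0,0), lo=1 mid=1 ⇒ 5 16 15 12 11 9 8 17
16>8: swap(1,6), hi=5 ⇒ 5 8 15 12 11 9 16 17
8=8: mid=2
15>8: swap(2,5), hi=4 ⇒ 5 8 9 12 11 15 16 17
9>8: swap(2,4), hi=3 ⇒ 5 8 11 12 9 15 16 17
11>8: swap(2,3), hi=2 ⇒ 5 8 12 11 9 15 16 17
12>8: swap(2,2), hi=1 ⇒ 5 8 12 11 9 15 16 17
done. lo=1 hi=1; nums=5 8 12 11 9 15 16 17

5 8 12 11 9 15 16 17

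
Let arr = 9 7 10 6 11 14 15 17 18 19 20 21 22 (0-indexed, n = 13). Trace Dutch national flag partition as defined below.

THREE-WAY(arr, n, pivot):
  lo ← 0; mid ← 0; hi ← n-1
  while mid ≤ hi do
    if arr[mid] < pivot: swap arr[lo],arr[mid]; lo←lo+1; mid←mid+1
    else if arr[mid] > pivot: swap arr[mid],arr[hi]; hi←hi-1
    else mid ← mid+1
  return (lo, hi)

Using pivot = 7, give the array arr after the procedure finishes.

pivot = 7; lo=0, mid=0, hi=12
arr[mid]=9>7: swap arr[0],arr[12]; hi=11 → 22 7 10 6 11 14 15 17 18 19 20 21 9
arr[mid]=22>7: swap arr[0],arr[11]; hi=10 → 21 7 10 6 11 14 15 17 18 19 20 22 9
arr[mid]=21>7: swap arr[0],arr[10]; hi=9 → 20 7 10 6 11 14 15 17 18 19 21 22 9
arr[mid]=20>7: swap arr[0],arr[9]; hi=8 → 19 7 10 6 11 14 15 17 18 20 21 22 9
arr[mid]=19>7: swap arr[0],arr[8]; hi=7 → 18 7 10 6 11 14 15 17 19 20 21 22 9
arr[mid]=18>7: swap arr[0],arr[7]; hi=6 → 17 7 10 6 11 14 15 18 19 20 21 22 9
arr[mid]=17>7: swap arr[0],arr[6]; hi=5 → 15 7 10 6 11 14 17 18 19 20 21 22 9
arr[mid]=15>7: swap arr[0],arr[5]; hi=4 → 14 7 10 6 11 15 17 18 19 20 21 22 9
arr[mid]=14>7: swap arr[0],arr[4]; hi=3 → 11 7 10 6 14 15 17 18 19 20 21 22 9
arr[mid]=11>7: swap arr[0],arr[3]; hi=2 → 6 7 10 11 14 15 17 18 19 20 21 22 9
arr[mid]=6<7: swap arr[0],arr[0]; lo=1,mid=1 → 6 7 10 11 14 15 17 18 19 20 21 22 9
arr[mid]=7=7: mid=2
arr[mid]=10>7: swap arr[2],arr[2]; hi=1 → 6 7 10 11 14 15 17 18 19 20 21 22 9
end: lo=1, hi=1; arr = 6 7 10 11 14 15 17 18 19 20 21 22 9

6 7 10 11 14 15 17 18 19 20 21 22 9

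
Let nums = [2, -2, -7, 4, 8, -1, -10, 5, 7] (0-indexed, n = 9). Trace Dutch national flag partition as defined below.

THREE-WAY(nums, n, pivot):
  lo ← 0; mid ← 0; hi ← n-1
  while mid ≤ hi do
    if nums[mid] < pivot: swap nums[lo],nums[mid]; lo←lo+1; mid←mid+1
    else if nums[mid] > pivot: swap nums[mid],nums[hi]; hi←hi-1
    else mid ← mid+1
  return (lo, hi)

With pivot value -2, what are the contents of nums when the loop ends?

lo=0 mid=0 hi=8
2>-2: swap(0,8), hi=7 ⇒ [7, -2, -7, 4, 8, -1, -10, 5, 2]
7>-2: swap(0,7), hi=6 ⇒ [5, -2, -7, 4, 8, -1, -10, 7, 2]
5>-2: swap(0,6), hi=5 ⇒ [-10, -2, -7, 4, 8, -1, 5, 7, 2]
-10<-2: swap(0,0), lo=1 mid=1 ⇒ [-10, -2, -7, 4, 8, -1, 5, 7, 2]
-2=-2: mid=2
-7<-2: swap(1,2), lo=2 mid=3 ⇒ [-10, -7, -2, 4, 8, -1, 5, 7, 2]
4>-2: swap(3,5), hi=4 ⇒ [-10, -7, -2, -1, 8, 4, 5, 7, 2]
-1>-2: swap(3,4), hi=3 ⇒ [-10, -7, -2, 8, -1, 4, 5, 7, 2]
8>-2: swap(3,3), hi=2 ⇒ [-10, -7, -2, 8, -1, 4, 5, 7, 2]
done. lo=2 hi=2; nums=[-10, -7, -2, 8, -1, 4, 5, 7, 2]

[-10, -7, -2, 8, -1, 4, 5, 7, 2]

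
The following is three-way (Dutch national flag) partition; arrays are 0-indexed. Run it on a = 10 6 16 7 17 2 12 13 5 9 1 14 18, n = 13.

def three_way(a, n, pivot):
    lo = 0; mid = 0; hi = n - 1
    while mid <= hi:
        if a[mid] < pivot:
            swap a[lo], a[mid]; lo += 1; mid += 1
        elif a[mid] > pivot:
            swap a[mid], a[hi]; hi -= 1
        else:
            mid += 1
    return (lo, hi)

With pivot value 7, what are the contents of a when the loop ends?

pivot = 7; lo=0, mid=0, hi=12
a[mid]=10>7: swap a[0],a[12]; hi=11 → 18 6 16 7 17 2 12 13 5 9 1 14 10
a[mid]=18>7: swap a[0],a[11]; hi=10 → 14 6 16 7 17 2 12 13 5 9 1 18 10
a[mid]=14>7: swap a[0],a[10]; hi=9 → 1 6 16 7 17 2 12 13 5 9 14 18 10
a[mid]=1<7: swap a[0],a[0]; lo=1,mid=1 → 1 6 16 7 17 2 12 13 5 9 14 18 10
a[mid]=6<7: swap a[1],a[1]; lo=2,mid=2 → 1 6 16 7 17 2 12 13 5 9 14 18 10
a[mid]=16>7: swap a[2],a[9]; hi=8 → 1 6 9 7 17 2 12 13 5 16 14 18 10
a[mid]=9>7: swap a[2],a[8]; hi=7 → 1 6 5 7 17 2 12 13 9 16 14 18 10
a[mid]=5<7: swap a[2],a[2]; lo=3,mid=3 → 1 6 5 7 17 2 12 13 9 16 14 18 10
a[mid]=7=7: mid=4
a[mid]=17>7: swap a[4],a[7]; hi=6 → 1 6 5 7 13 2 12 17 9 16 14 18 10
a[mid]=13>7: swap a[4],a[6]; hi=5 → 1 6 5 7 12 2 13 17 9 16 14 18 10
a[mid]=12>7: swap a[4],a[5]; hi=4 → 1 6 5 7 2 12 13 17 9 16 14 18 10
a[mid]=2<7: swap a[3],a[4]; lo=4,mid=5 → 1 6 5 2 7 12 13 17 9 16 14 18 10
end: lo=4, hi=4; a = 1 6 5 2 7 12 13 17 9 16 14 18 10

1 6 5 2 7 12 13 17 9 16 14 18 10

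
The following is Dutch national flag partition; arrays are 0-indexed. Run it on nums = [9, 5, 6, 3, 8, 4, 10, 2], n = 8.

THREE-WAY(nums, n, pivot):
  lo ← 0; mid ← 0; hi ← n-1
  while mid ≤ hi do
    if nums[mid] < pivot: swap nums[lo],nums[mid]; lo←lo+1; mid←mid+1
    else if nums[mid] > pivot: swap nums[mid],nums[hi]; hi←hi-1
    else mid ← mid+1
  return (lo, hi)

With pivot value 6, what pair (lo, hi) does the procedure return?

(4, 4)

lo=0 mid=0 hi=7
9>6: swap(0,7), hi=6 ⇒ [2, 5, 6, 3, 8, 4, 10, 9]
2<6: swap(0,0), lo=1 mid=1 ⇒ [2, 5, 6, 3, 8, 4, 10, 9]
5<6: swap(1,1), lo=2 mid=2 ⇒ [2, 5, 6, 3, 8, 4, 10, 9]
6=6: mid=3
3<6: swap(2,3), lo=3 mid=4 ⇒ [2, 5, 3, 6, 8, 4, 10, 9]
8>6: swap(4,6), hi=5 ⇒ [2, 5, 3, 6, 10, 4, 8, 9]
10>6: swap(4,5), hi=4 ⇒ [2, 5, 3, 6, 4, 10, 8, 9]
4<6: swap(3,4), lo=4 mid=5 ⇒ [2, 5, 3, 4, 6, 10, 8, 9]
done. lo=4 hi=4; nums=[2, 5, 3, 4, 6, 10, 8, 9]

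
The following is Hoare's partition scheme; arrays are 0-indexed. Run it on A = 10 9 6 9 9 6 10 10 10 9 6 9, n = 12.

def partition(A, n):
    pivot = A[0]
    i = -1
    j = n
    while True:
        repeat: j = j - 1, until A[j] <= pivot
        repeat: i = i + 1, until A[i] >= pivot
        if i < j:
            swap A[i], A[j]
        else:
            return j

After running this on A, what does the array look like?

9 9 6 9 9 6 6 9 10 10 10 10

pivot = A[0] = 10; i = -1, j = 12
j→11 (A[11]=9≤10), i→0 (A[0]=10≥10); i<j, swap → 9 9 6 9 9 6 10 10 10 9 6 10
j→10 (A[10]=6≤10), i→6 (A[6]=10≥10); i<j, swap → 9 9 6 9 9 6 6 10 10 9 10 10
j→9 (A[9]=9≤10), i→7 (A[7]=10≥10); i<j, swap → 9 9 6 9 9 6 6 9 10 10 10 10
j→8, i→8; i≥j, return j=8. A = 9 9 6 9 9 6 6 9 10 10 10 10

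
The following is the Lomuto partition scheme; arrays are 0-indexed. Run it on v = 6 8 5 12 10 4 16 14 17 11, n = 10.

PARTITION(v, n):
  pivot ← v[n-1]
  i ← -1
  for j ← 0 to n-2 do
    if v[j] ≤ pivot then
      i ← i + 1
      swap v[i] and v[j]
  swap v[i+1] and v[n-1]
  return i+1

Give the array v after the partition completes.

6 8 5 10 4 11 16 14 17 12

pivot = v[9] = 11; i = -1
j=0: v[0]=6 ≤ 11 → i=0, swap v[0],v[0] (no change) → 6 8 5 12 10 4 16 14 17 11
j=1: v[1]=8 ≤ 11 → i=1, swap v[1],v[1] (no change) → 6 8 5 12 10 4 16 14 17 11
j=2: v[2]=5 ≤ 11 → i=2, swap v[2],v[2] (no change) → 6 8 5 12 10 4 16 14 17 11
j=3: v[3]=12 > 11 → no swap
j=4: v[4]=10 ≤ 11 → i=3, swap v[3],v[4] → 6 8 5 10 12 4 16 14 17 11
j=5: v[5]=4 ≤ 11 → i=4, swap v[4],v[5] → 6 8 5 10 4 12 16 14 17 11
j=6: v[6]=16 > 11 → no swap
j=7: v[7]=14 > 11 → no swap
j=8: v[8]=17 > 11 → no swap
final swap v[5],v[9] → 6 8 5 10 4 11 16 14 17 12; return 5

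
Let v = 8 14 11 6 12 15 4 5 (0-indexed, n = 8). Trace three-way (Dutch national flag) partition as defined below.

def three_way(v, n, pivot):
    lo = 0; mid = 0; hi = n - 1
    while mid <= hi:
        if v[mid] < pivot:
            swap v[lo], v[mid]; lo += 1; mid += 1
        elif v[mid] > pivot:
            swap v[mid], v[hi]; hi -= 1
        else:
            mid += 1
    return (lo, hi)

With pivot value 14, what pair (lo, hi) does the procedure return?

(6, 6)

pivot = 14; lo=0, mid=0, hi=7
v[mid]=8<14: swap v[0],v[0]; lo=1,mid=1 → 8 14 11 6 12 15 4 5
v[mid]=14=14: mid=2
v[mid]=11<14: swap v[1],v[2]; lo=2,mid=3 → 8 11 14 6 12 15 4 5
v[mid]=6<14: swap v[2],v[3]; lo=3,mid=4 → 8 11 6 14 12 15 4 5
v[mid]=12<14: swap v[3],v[4]; lo=4,mid=5 → 8 11 6 12 14 15 4 5
v[mid]=15>14: swap v[5],v[7]; hi=6 → 8 11 6 12 14 5 4 15
v[mid]=5<14: swap v[4],v[5]; lo=5,mid=6 → 8 11 6 12 5 14 4 15
v[mid]=4<14: swap v[5],v[6]; lo=6,mid=7 → 8 11 6 12 5 4 14 15
end: lo=6, hi=6; v = 8 11 6 12 5 4 14 15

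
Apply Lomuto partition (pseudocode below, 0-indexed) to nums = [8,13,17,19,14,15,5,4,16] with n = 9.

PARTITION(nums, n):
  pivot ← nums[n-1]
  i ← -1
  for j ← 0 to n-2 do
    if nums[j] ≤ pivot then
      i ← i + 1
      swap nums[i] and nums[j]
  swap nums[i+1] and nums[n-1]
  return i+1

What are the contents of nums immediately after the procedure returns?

[8,13,14,15,5,4,16,19,17]

pivot=16, i=-1
j=0: 8≤16, i=0, swap(0,0) ⇒ [8,13,17,19,14,15,5,4,16]
j=1: 13≤16, i=1, swap(1,1) ⇒ [8,13,17,19,14,15,5,4,16]
j=2: 17>16, skip
j=3: 19>16, skip
j=4: 14≤16, i=2, swap(2,4) ⇒ [8,13,14,19,17,15,5,4,16]
j=5: 15≤16, i=3, swap(3,5) ⇒ [8,13,14,15,17,19,5,4,16]
j=6: 5≤16, i=4, swap(4,6) ⇒ [8,13,14,15,5,19,17,4,16]
j=7: 4≤16, i=5, swap(5,7) ⇒ [8,13,14,15,5,4,17,19,16]
swap(6,8) ⇒ [8,13,14,15,5,4,16,19,17]; return 6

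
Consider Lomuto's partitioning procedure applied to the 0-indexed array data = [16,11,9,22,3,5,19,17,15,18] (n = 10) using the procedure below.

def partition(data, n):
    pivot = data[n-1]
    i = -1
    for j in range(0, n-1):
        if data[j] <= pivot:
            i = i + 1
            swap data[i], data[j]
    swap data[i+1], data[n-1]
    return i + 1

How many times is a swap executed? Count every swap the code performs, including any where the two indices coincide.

pivot = data[9] = 18; i = -1
j=0: data[0]=16 ≤ 18 → i=0, swap data[0],data[0] (no change) → [16,11,9,22,3,5,19,17,15,18]
j=1: data[1]=11 ≤ 18 → i=1, swap data[1],data[1] (no change) → [16,11,9,22,3,5,19,17,15,18]
j=2: data[2]=9 ≤ 18 → i=2, swap data[2],data[2] (no change) → [16,11,9,22,3,5,19,17,15,18]
j=3: data[3]=22 > 18 → no swap
j=4: data[4]=3 ≤ 18 → i=3, swap data[3],data[4] → [16,11,9,3,22,5,19,17,15,18]
j=5: data[5]=5 ≤ 18 → i=4, swap data[4],data[5] → [16,11,9,3,5,22,19,17,15,18]
j=6: data[6]=19 > 18 → no swap
j=7: data[7]=17 ≤ 18 → i=5, swap data[5],data[7] → [16,11,9,3,5,17,19,22,15,18]
j=8: data[8]=15 ≤ 18 → i=6, swap data[6],data[8] → [16,11,9,3,5,17,15,22,19,18]
final swap data[7],data[9] → [16,11,9,3,5,17,15,18,19,22]; return 7

8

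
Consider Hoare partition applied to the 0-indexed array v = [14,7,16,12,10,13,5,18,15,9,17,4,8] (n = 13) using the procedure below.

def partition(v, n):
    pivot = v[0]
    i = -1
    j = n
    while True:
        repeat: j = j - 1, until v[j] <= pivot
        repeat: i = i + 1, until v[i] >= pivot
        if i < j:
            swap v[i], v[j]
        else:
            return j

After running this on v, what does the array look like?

[8,7,4,12,10,13,5,9,15,18,17,16,14]

pivot=14
j stops at 12 (8), i stops at 0 (14); swap ⇒ [8,7,16,12,10,13,5,18,15,9,17,4,14]
j stops at 11 (4), i stops at 2 (16); swap ⇒ [8,7,4,12,10,13,5,18,15,9,17,16,14]
j stops at 9 (9), i stops at 7 (18); swap ⇒ [8,7,4,12,10,13,5,9,15,18,17,16,14]
j stops at 7, i stops at 8; i≥j ⇒ return 7. v=[8,7,4,12,10,13,5,9,15,18,17,16,14]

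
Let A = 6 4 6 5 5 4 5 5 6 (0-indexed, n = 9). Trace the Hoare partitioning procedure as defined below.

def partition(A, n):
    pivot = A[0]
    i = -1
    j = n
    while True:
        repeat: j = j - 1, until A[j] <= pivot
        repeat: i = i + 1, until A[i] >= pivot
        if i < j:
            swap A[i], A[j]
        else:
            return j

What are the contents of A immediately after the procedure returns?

pivot=6
j stops at 8 (6), i stops at 0 (6); swap ⇒ 6 4 6 5 5 4 5 5 6
j stops at 7 (5), i stops at 2 (6); swap ⇒ 6 4 5 5 5 4 5 6 6
j stops at 6, i stops at 7; i≥j ⇒ return 6. A=6 4 5 5 5 4 5 6 6

6 4 5 5 5 4 5 6 6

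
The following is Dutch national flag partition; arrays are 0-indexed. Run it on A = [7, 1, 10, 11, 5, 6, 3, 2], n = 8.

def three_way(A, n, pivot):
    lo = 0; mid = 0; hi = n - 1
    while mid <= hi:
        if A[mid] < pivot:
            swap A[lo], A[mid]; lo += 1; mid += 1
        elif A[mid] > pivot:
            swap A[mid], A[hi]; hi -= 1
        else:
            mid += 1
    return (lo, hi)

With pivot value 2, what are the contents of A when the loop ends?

lo=0 mid=0 hi=7
7>2: swap(0,7), hi=6 ⇒ [2, 1, 10, 11, 5, 6, 3, 7]
2=2: mid=1
1<2: swap(0,1), lo=1 mid=2 ⇒ [1, 2, 10, 11, 5, 6, 3, 7]
10>2: swap(2,6), hi=5 ⇒ [1, 2, 3, 11, 5, 6, 10, 7]
3>2: swap(2,5), hi=4 ⇒ [1, 2, 6, 11, 5, 3, 10, 7]
6>2: swap(2,4), hi=3 ⇒ [1, 2, 5, 11, 6, 3, 10, 7]
5>2: swap(2,3), hi=2 ⇒ [1, 2, 11, 5, 6, 3, 10, 7]
11>2: swap(2,2), hi=1 ⇒ [1, 2, 11, 5, 6, 3, 10, 7]
done. lo=1 hi=1; A=[1, 2, 11, 5, 6, 3, 10, 7]

[1, 2, 11, 5, 6, 3, 10, 7]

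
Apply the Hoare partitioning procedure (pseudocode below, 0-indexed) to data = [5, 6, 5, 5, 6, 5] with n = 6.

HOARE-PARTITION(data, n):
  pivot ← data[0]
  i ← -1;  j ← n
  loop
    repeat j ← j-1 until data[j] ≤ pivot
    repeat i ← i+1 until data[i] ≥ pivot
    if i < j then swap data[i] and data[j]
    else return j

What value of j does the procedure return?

2

pivot = data[0] = 5; i = -1, j = 6
j→5 (data[5]=5≤5), i→0 (data[0]=5≥5); i<j, swap → [5, 6, 5, 5, 6, 5]
j→3 (data[3]=5≤5), i→1 (data[1]=6≥5); i<j, swap → [5, 5, 5, 6, 6, 5]
j→2, i→2; i≥j, return j=2. data = [5, 5, 5, 6, 6, 5]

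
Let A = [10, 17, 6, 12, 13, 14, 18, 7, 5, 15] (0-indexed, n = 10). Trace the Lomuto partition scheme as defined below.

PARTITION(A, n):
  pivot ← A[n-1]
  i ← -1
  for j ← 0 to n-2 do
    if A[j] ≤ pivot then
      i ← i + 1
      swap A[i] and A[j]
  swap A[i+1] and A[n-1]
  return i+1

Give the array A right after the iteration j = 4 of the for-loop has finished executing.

pivot = A[9] = 15; i = -1
j=0: A[0]=10 ≤ 15 → i=0, swap A[0],A[0] (no change) → [10, 17, 6, 12, 13, 14, 18, 7, 5, 15]
j=1: A[1]=17 > 15 → no swap
j=2: A[2]=6 ≤ 15 → i=1, swap A[1],A[2] → [10, 6, 17, 12, 13, 14, 18, 7, 5, 15]
j=3: A[3]=12 ≤ 15 → i=2, swap A[2],A[3] → [10, 6, 12, 17, 13, 14, 18, 7, 5, 15]
j=4: A[4]=13 ≤ 15 → i=3, swap A[3],A[4] → [10, 6, 12, 13, 17, 14, 18, 7, 5, 15]
(after j=4) A = [10, 6, 12, 13, 17, 14, 18, 7, 5, 15]

[10, 6, 12, 13, 17, 14, 18, 7, 5, 15]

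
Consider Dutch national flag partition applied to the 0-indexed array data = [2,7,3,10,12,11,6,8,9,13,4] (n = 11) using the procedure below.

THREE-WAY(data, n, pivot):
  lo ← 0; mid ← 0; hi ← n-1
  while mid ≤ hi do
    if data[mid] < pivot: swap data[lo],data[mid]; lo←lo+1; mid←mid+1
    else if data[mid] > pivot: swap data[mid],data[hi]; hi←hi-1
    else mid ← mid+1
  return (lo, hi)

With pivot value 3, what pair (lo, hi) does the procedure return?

(1, 1)

lo=0 mid=0 hi=10
2<3: swap(0,0), lo=1 mid=1 ⇒ [2,7,3,10,12,11,6,8,9,13,4]
7>3: swap(1,10), hi=9 ⇒ [2,4,3,10,12,11,6,8,9,13,7]
4>3: swap(1,9), hi=8 ⇒ [2,13,3,10,12,11,6,8,9,4,7]
13>3: swap(1,8), hi=7 ⇒ [2,9,3,10,12,11,6,8,13,4,7]
9>3: swap(1,7), hi=6 ⇒ [2,8,3,10,12,11,6,9,13,4,7]
8>3: swap(1,6), hi=5 ⇒ [2,6,3,10,12,11,8,9,13,4,7]
6>3: swap(1,5), hi=4 ⇒ [2,11,3,10,12,6,8,9,13,4,7]
11>3: swap(1,4), hi=3 ⇒ [2,12,3,10,11,6,8,9,13,4,7]
12>3: swap(1,3), hi=2 ⇒ [2,10,3,12,11,6,8,9,13,4,7]
10>3: swap(1,2), hi=1 ⇒ [2,3,10,12,11,6,8,9,13,4,7]
3=3: mid=2
done. lo=1 hi=1; data=[2,3,10,12,11,6,8,9,13,4,7]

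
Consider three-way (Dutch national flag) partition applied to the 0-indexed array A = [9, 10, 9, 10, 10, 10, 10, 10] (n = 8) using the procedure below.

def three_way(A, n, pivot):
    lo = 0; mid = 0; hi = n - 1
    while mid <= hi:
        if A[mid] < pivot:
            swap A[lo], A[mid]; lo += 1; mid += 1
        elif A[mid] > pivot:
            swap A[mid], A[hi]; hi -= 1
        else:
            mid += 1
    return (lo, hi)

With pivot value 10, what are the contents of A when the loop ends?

[9, 9, 10, 10, 10, 10, 10, 10]

pivot = 10; lo=0, mid=0, hi=7
A[mid]=9<10: swap A[0],A[0]; lo=1,mid=1 → [9, 10, 9, 10, 10, 10, 10, 10]
A[mid]=10=10: mid=2
A[mid]=9<10: swap A[1],A[2]; lo=2,mid=3 → [9, 9, 10, 10, 10, 10, 10, 10]
A[mid]=10=10: mid=4
A[mid]=10=10: mid=5
A[mid]=10=10: mid=6
A[mid]=10=10: mid=7
A[mid]=10=10: mid=8
end: lo=2, hi=7; A = [9, 9, 10, 10, 10, 10, 10, 10]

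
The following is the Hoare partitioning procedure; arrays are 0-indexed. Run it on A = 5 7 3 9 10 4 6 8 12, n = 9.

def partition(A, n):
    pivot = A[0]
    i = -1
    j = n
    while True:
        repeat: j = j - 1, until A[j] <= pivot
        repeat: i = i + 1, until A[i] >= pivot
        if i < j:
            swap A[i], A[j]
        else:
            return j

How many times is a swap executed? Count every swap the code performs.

pivot = A[0] = 5; i = -1, j = 9
j→5 (A[5]=4≤5), i→0 (A[0]=5≥5); i<j, swap → 4 7 3 9 10 5 6 8 12
j→2 (A[2]=3≤5), i→1 (A[1]=7≥5); i<j, swap → 4 3 7 9 10 5 6 8 12
j→1, i→2; i≥j, return j=1. A = 4 3 7 9 10 5 6 8 12

2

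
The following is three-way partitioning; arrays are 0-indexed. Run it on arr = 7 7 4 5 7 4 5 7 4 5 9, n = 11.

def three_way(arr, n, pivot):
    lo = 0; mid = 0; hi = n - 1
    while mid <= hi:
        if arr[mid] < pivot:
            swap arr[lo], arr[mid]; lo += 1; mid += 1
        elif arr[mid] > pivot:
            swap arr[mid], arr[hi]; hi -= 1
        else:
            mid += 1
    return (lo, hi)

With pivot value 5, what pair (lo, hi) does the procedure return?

pivot = 5; lo=0, mid=0, hi=10
arr[mid]=7>5: swap arr[0],arr[10]; hi=9 → 9 7 4 5 7 4 5 7 4 5 7
arr[mid]=9>5: swap arr[0],arr[9]; hi=8 → 5 7 4 5 7 4 5 7 4 9 7
arr[mid]=5=5: mid=1
arr[mid]=7>5: swap arr[1],arr[8]; hi=7 → 5 4 4 5 7 4 5 7 7 9 7
arr[mid]=4<5: swap arr[0],arr[1]; lo=1,mid=2 → 4 5 4 5 7 4 5 7 7 9 7
arr[mid]=4<5: swap arr[1],arr[2]; lo=2,mid=3 → 4 4 5 5 7 4 5 7 7 9 7
arr[mid]=5=5: mid=4
arr[mid]=7>5: swap arr[4],arr[7]; hi=6 → 4 4 5 5 7 4 5 7 7 9 7
arr[mid]=7>5: swap arr[4],arr[6]; hi=5 → 4 4 5 5 5 4 7 7 7 9 7
arr[mid]=5=5: mid=5
arr[mid]=4<5: swap arr[2],arr[5]; lo=3,mid=6 → 4 4 4 5 5 5 7 7 7 9 7
end: lo=3, hi=5; arr = 4 4 4 5 5 5 7 7 7 9 7

(3, 5)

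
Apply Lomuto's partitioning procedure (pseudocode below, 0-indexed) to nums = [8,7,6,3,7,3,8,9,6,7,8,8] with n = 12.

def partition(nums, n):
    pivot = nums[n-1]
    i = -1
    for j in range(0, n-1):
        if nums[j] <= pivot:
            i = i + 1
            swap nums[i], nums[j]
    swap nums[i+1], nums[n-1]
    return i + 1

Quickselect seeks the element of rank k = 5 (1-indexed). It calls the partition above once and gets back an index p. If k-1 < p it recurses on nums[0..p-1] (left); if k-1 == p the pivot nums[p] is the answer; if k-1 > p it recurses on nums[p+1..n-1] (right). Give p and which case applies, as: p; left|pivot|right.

10; left

pivot = nums[11] = 8; i = -1
j=0: nums[0]=8 ≤ 8 → i=0, swap nums[0],nums[0] (no change) → [8,7,6,3,7,3,8,9,6,7,8,8]
j=1: nums[1]=7 ≤ 8 → i=1, swap nums[1],nums[1] (no change) → [8,7,6,3,7,3,8,9,6,7,8,8]
j=2: nums[2]=6 ≤ 8 → i=2, swap nums[2],nums[2] (no change) → [8,7,6,3,7,3,8,9,6,7,8,8]
j=3: nums[3]=3 ≤ 8 → i=3, swap nums[3],nums[3] (no change) → [8,7,6,3,7,3,8,9,6,7,8,8]
j=4: nums[4]=7 ≤ 8 → i=4, swap nums[4],nums[4] (no change) → [8,7,6,3,7,3,8,9,6,7,8,8]
j=5: nums[5]=3 ≤ 8 → i=5, swap nums[5],nums[5] (no change) → [8,7,6,3,7,3,8,9,6,7,8,8]
j=6: nums[6]=8 ≤ 8 → i=6, swap nums[6],nums[6] (no change) → [8,7,6,3,7,3,8,9,6,7,8,8]
j=7: nums[7]=9 > 8 → no swap
j=8: nums[8]=6 ≤ 8 → i=7, swap nums[7],nums[8] → [8,7,6,3,7,3,8,6,9,7,8,8]
j=9: nums[9]=7 ≤ 8 → i=8, swap nums[8],nums[9] → [8,7,6,3,7,3,8,6,7,9,8,8]
j=10: nums[10]=8 ≤ 8 → i=9, swap nums[9],nums[10] → [8,7,6,3,7,3,8,6,7,8,9,8]
final swap nums[10],nums[11] → [8,7,6,3,7,3,8,6,7,8,8,9]; return 10
p = 10; k-1 = 4 < 10 ⇒ left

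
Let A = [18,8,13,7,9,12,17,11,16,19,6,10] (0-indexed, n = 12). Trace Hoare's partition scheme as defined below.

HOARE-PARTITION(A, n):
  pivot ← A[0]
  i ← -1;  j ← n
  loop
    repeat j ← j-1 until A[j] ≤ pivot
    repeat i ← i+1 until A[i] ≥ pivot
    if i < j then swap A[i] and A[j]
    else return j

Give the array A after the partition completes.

[10,8,13,7,9,12,17,11,16,6,19,18]

pivot=18
j stops at 11 (10), i stops at 0 (18); swap ⇒ [10,8,13,7,9,12,17,11,16,19,6,18]
j stops at 10 (6), i stops at 9 (19); swap ⇒ [10,8,13,7,9,12,17,11,16,6,19,18]
j stops at 9, i stops at 10; i≥j ⇒ return 9. A=[10,8,13,7,9,12,17,11,16,6,19,18]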